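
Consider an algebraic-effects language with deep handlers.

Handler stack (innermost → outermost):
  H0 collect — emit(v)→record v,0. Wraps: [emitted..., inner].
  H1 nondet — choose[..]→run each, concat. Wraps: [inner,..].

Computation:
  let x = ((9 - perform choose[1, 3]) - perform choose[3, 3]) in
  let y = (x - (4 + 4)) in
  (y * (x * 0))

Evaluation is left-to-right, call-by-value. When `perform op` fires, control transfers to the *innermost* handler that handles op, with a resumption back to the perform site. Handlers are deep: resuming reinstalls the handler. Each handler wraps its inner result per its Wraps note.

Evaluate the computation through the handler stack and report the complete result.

Step-by-step:
choose[1, 3] @ H1
  branch[0] choose=1:
    choose[3, 3] @ H1
      branch[0] choose=3:
        H0 returns [0]
        H1 returns [[0]]
      branch[1] choose=3:
        H0 returns [0]
        H1 returns [[0]]
  branch[1] choose=3:
    choose[3, 3] @ H1
      branch[0] choose=3:
        H0 returns [0]
        H1 returns [[0]]
      branch[1] choose=3:
        H0 returns [0]
        H1 returns [[0]]
= [[0], [0], [0], [0]]

Answer: [[0], [0], [0], [0]]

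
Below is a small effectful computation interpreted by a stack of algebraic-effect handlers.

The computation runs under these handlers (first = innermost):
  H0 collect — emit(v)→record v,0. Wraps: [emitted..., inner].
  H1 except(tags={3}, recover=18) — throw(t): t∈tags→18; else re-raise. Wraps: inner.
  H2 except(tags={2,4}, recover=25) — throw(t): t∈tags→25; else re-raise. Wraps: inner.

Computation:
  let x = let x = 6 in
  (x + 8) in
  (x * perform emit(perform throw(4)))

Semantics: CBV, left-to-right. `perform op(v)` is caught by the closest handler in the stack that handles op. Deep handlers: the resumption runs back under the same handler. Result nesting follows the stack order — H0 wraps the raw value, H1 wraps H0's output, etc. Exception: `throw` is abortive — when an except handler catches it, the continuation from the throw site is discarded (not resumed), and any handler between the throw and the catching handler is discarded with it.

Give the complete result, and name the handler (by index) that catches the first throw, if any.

Answer: 25 ; first throw caught by: H2

Evaluation trace:
throw(4) @ H1 re-raised
throw(4) @ H2 caught ⇒ 25
= 25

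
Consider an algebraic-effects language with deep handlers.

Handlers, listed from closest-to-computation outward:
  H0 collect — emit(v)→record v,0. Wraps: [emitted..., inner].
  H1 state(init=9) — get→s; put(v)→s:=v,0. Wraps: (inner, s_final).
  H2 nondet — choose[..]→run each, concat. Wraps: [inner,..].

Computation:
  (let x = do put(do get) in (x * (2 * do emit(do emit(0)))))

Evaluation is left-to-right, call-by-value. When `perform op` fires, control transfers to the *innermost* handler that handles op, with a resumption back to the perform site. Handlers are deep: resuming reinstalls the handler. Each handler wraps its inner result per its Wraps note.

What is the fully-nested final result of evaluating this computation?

Step-by-step:
get @ H1 ⇒ 9
put(9) @ H1 ⇒ s:=9
emit(0) @ H0 ⇒ out+=0
emit(0) @ H0 ⇒ out+=0
H0 returns [0, 0, 0]
H1 returns ([0, 0, 0], 9)
H2 returns [([0, 0, 0], 9)]
= [([0, 0, 0], 9)]

Answer: [([0, 0, 0], 9)]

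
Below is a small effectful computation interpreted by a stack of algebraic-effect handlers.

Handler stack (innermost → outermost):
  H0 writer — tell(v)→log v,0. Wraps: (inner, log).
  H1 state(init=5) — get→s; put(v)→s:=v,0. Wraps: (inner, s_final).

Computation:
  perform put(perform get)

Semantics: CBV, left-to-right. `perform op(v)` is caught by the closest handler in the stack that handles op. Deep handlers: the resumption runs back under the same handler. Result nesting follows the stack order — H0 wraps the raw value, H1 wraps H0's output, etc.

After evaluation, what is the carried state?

Evaluation trace:
get @ H1 ⇒ 5
put(5) @ H1 ⇒ s:=5
H0 returns (0, ())
H1 returns ((0, ()), 5)
= ((0, ()), 5)

Answer: 5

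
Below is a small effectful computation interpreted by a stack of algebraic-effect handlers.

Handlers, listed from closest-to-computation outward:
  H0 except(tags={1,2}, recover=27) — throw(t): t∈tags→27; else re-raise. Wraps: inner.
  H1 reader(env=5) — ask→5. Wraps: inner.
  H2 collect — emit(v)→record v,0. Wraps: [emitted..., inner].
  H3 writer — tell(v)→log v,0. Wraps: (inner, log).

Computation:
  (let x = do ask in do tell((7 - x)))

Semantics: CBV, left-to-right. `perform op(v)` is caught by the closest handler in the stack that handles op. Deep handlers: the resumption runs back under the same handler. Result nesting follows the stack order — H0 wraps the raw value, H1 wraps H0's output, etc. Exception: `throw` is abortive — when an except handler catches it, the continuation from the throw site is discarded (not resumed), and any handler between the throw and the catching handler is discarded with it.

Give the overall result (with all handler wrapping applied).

Answer: ([0], (2))

Working:
ask @ H1 ⇒ 5
tell(2) @ H3 ⇒ log+=2
H0 returns 0
H1 returns 0
H2 returns [0]
H3 returns ([0], (2))
= ([0], (2))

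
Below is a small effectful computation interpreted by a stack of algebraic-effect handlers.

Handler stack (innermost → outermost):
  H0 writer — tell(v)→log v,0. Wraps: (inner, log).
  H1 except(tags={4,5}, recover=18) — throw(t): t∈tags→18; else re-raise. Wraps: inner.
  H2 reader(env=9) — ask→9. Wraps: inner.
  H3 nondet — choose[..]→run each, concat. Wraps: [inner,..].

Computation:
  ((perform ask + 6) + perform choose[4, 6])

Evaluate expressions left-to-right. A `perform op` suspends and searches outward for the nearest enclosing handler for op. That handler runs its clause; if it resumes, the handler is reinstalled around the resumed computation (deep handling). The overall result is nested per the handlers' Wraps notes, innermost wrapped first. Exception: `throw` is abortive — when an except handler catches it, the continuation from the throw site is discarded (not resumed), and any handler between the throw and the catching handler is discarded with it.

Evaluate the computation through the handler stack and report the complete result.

Evaluation trace:
ask @ H2 ⇒ 9
choose[4, 6] @ H3
  branch[0] choose=4:
    H0 returns (19, ())
    H1 returns (19, ())
    H2 returns (19, ())
    H3 returns [(19, ())]
  branch[1] choose=6:
    H0 returns (21, ())
    H1 returns (21, ())
    H2 returns (21, ())
    H3 returns [(21, ())]
= [(19, ()), (21, ())]

Answer: [(19, ()), (21, ())]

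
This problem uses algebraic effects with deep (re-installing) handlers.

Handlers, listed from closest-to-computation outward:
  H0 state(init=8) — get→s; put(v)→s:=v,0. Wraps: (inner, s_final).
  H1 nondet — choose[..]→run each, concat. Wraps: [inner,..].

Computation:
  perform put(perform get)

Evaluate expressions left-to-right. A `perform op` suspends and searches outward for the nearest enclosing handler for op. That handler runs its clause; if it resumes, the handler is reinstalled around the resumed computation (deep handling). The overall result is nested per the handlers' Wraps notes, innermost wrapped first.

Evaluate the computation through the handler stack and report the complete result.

Step-by-step:
get @ H0 ⇒ 8
put(8) @ H0 ⇒ s:=8
H0 returns (0, 8)
H1 returns [(0, 8)]
= [(0, 8)]

Answer: [(0, 8)]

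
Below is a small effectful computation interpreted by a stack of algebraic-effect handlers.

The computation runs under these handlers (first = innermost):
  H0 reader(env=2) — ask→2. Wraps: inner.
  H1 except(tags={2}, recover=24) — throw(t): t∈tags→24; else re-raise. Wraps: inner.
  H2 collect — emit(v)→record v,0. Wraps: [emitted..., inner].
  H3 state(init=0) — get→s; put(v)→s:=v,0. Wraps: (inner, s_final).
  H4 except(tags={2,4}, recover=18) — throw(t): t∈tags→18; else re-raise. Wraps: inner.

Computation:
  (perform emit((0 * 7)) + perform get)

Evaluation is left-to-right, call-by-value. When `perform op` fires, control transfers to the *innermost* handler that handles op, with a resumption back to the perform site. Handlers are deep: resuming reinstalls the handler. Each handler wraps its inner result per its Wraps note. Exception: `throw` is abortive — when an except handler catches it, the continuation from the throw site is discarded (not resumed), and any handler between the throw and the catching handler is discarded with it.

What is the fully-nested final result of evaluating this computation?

Answer: ([0, 0], 0)

Step-by-step:
emit(0) @ H2 ⇒ out+=0
get @ H3 ⇒ 0
H0 returns 0
H1 returns 0
H2 returns [0, 0]
H3 returns ([0, 0], 0)
H4 returns ([0, 0], 0)
= ([0, 0], 0)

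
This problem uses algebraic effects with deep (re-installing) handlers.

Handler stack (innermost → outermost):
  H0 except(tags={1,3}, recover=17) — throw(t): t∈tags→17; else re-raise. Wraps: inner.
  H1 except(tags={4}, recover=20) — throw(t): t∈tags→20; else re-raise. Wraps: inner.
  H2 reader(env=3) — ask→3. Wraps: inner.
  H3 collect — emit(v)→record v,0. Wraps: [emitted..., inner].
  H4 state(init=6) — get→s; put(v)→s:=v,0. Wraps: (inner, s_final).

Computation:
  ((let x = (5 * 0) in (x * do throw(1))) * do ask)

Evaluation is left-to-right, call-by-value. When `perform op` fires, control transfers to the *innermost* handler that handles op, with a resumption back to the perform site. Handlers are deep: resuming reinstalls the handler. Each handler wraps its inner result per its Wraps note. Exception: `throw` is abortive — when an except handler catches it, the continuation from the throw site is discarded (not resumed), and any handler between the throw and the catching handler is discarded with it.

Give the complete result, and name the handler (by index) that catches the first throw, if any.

Answer: ([17], 6) ; first throw caught by: H0

Step-by-step:
throw(1) @ H0 caught ⇒ 17
H1 returns 17
H2 returns 17
H3 returns [17]
H4 returns ([17], 6)
= ([17], 6)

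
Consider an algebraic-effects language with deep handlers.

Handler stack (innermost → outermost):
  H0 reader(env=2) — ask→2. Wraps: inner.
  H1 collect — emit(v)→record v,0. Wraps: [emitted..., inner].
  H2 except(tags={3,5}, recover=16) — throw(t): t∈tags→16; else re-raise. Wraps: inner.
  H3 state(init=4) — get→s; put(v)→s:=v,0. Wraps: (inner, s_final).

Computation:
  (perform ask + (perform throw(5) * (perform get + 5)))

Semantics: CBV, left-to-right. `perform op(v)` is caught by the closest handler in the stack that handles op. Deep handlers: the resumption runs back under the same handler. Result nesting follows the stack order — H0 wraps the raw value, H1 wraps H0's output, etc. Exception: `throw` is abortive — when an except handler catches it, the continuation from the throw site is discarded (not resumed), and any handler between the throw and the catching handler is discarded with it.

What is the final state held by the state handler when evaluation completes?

Answer: 4

Evaluation trace:
ask @ H0 ⇒ 2
throw(5) @ H2 caught ⇒ 16
H3 returns (16, 4)
= (16, 4)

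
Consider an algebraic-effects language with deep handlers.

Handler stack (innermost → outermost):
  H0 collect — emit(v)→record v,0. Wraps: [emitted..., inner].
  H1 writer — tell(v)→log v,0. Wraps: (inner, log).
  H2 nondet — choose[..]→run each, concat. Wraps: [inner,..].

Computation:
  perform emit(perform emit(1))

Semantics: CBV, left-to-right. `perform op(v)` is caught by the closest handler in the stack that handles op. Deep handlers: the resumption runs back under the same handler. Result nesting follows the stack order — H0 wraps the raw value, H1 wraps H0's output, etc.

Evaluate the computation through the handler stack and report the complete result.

Evaluation trace:
emit(1) @ H0 ⇒ out+=1
emit(0) @ H0 ⇒ out+=0
H0 returns [1, 0, 0]
H1 returns ([1, 0, 0], ())
H2 returns [([1, 0, 0], ())]
= [([1, 0, 0], ())]

Answer: [([1, 0, 0], ())]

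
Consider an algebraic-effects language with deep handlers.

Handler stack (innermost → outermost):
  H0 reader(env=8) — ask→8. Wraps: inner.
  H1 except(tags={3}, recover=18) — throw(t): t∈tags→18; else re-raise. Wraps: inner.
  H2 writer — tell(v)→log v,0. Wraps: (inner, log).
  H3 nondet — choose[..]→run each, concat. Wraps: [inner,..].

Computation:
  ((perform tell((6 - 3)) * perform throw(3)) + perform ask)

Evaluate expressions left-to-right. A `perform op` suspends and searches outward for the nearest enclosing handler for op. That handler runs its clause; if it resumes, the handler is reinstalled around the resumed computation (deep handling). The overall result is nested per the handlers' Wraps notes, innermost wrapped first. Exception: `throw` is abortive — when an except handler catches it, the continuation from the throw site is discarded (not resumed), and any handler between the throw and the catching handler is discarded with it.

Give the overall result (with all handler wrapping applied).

Answer: [(18, (3))]

Step-by-step:
tell(3) @ H2 ⇒ log+=3
throw(3) @ H1 caught ⇒ 18
H2 returns (18, (3))
H3 returns [(18, (3))]
= [(18, (3))]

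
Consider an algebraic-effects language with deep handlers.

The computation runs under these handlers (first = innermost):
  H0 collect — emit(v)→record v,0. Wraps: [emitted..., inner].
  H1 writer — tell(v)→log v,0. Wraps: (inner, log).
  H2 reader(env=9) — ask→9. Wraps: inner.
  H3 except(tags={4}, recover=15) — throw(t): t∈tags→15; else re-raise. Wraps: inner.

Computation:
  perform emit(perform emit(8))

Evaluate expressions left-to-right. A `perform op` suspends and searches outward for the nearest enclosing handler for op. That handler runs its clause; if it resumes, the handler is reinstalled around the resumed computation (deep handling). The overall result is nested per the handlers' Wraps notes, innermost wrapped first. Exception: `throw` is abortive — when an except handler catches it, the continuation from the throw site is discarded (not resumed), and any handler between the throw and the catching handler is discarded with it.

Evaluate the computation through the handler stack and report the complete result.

Answer: ([8, 0, 0], ())

Step-by-step:
emit(8) @ H0 ⇒ out+=8
emit(0) @ H0 ⇒ out+=0
H0 returns [8, 0, 0]
H1 returns ([8, 0, 0], ())
H2 returns ([8, 0, 0], ())
H3 returns ([8, 0, 0], ())
= ([8, 0, 0], ())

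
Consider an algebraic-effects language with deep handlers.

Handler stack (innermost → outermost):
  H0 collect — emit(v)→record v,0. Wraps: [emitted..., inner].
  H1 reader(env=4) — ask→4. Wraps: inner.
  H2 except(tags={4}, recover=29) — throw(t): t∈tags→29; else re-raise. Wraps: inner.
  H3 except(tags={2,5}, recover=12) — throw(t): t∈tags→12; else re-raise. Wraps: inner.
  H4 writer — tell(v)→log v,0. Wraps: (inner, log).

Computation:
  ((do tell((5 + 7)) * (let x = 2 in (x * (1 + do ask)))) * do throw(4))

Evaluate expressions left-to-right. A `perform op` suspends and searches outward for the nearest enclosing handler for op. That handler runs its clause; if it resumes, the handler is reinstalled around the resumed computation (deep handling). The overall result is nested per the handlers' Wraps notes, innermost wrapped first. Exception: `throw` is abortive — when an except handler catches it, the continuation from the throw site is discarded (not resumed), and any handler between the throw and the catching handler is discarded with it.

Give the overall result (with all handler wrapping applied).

Evaluation trace:
tell(12) @ H4 ⇒ log+=12
ask @ H1 ⇒ 4
throw(4) @ H2 caught ⇒ 29
H3 returns 29
H4 returns (29, (12))
= (29, (12))

Answer: (29, (12))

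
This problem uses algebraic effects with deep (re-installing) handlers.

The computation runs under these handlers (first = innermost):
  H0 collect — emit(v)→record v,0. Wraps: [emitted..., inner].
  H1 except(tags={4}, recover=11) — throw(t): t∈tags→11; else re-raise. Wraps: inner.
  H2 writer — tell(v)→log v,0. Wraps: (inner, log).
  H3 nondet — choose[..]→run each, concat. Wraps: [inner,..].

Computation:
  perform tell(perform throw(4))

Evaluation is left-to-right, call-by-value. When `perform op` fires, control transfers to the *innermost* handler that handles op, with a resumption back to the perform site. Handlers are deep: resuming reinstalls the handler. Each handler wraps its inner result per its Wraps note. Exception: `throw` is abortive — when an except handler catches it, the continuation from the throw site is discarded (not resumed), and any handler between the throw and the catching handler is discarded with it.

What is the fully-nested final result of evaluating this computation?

Step-by-step:
throw(4) @ H1 caught ⇒ 11
H2 returns (11, ())
H3 returns [(11, ())]
= [(11, ())]

Answer: [(11, ())]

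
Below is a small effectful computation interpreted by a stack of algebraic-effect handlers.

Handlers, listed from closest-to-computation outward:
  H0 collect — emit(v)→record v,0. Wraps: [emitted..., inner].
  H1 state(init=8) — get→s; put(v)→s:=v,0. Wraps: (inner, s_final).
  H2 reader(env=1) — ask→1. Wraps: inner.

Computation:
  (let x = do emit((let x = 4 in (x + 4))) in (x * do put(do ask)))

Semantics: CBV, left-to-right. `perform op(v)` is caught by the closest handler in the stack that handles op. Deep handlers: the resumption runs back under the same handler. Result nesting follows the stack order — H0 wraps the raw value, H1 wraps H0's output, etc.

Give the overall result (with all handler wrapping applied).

Step-by-step:
emit(8) @ H0 ⇒ out+=8
ask @ H2 ⇒ 1
put(1) @ H1 ⇒ s:=1
H0 returns [8, 0]
H1 returns ([8, 0], 1)
H2 returns ([8, 0], 1)
= ([8, 0], 1)

Answer: ([8, 0], 1)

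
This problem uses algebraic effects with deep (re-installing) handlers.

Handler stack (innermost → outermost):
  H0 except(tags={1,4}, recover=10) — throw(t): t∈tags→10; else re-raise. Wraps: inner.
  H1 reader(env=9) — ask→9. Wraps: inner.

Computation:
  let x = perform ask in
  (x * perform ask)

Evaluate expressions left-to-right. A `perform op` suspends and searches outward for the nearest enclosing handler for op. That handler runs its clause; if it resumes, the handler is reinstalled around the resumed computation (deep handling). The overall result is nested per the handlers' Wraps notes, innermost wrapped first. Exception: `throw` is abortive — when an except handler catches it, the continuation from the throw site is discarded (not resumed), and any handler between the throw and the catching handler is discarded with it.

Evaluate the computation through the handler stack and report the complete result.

Answer: 81

Working:
ask @ H1 ⇒ 9
ask @ H1 ⇒ 9
H0 returns 81
H1 returns 81
= 81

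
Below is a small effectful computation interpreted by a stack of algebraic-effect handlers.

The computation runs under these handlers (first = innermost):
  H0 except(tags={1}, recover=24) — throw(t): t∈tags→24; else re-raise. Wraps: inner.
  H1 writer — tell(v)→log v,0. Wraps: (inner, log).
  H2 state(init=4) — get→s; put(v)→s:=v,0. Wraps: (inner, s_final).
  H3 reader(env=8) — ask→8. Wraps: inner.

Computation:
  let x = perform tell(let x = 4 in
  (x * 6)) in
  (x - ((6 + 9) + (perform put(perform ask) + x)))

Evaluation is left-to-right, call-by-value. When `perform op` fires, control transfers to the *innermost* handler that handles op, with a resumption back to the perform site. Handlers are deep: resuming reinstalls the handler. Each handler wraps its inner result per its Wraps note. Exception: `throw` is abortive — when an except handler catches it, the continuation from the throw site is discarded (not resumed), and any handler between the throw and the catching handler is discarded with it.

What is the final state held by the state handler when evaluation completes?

Answer: 8

Step-by-step:
tell(24) @ H1 ⇒ log+=24
ask @ H3 ⇒ 8
put(8) @ H2 ⇒ s:=8
H0 returns -15
H1 returns (-15, (24))
H2 returns ((-15, (24)), 8)
H3 returns ((-15, (24)), 8)
= ((-15, (24)), 8)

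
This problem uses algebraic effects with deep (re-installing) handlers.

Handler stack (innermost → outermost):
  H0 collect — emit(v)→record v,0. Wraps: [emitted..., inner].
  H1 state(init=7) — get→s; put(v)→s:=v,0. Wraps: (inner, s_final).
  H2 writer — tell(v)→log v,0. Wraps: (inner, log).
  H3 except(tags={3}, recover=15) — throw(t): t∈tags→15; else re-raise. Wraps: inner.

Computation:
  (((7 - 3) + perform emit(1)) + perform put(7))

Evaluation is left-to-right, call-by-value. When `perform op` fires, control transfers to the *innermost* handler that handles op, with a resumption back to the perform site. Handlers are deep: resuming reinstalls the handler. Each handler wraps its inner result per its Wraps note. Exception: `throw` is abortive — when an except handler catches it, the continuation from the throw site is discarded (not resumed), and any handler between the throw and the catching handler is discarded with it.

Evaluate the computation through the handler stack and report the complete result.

Working:
emit(1) @ H0 ⇒ out+=1
put(7) @ H1 ⇒ s:=7
H0 returns [1, 4]
H1 returns ([1, 4], 7)
H2 returns (([1, 4], 7), ())
H3 returns (([1, 4], 7), ())
= (([1, 4], 7), ())

Answer: (([1, 4], 7), ())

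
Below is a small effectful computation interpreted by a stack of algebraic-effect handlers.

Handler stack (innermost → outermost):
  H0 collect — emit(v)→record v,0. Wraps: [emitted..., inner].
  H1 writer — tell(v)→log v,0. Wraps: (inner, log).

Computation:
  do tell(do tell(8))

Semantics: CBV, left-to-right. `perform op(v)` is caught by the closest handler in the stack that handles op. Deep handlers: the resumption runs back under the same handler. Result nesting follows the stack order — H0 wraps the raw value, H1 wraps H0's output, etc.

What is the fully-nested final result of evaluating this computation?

Step-by-step:
tell(8) @ H1 ⇒ log+=8
tell(0) @ H1 ⇒ log+=0
H0 returns [0]
H1 returns ([0], (8, 0))
= ([0], (8, 0))

Answer: ([0], (8, 0))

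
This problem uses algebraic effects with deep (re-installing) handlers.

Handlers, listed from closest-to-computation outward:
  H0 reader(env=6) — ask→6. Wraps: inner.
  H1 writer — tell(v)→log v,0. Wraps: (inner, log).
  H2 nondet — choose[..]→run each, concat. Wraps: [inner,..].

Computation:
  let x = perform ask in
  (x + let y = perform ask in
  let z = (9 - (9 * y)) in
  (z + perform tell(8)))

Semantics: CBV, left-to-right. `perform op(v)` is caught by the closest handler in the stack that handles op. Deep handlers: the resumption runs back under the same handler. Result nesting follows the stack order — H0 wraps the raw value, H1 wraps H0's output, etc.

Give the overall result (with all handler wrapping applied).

Answer: [(-39, (8))]

Evaluation trace:
ask @ H0 ⇒ 6
ask @ H0 ⇒ 6
tell(8) @ H1 ⇒ log+=8
H0 returns -39
H1 returns (-39, (8))
H2 returns [(-39, (8))]
= [(-39, (8))]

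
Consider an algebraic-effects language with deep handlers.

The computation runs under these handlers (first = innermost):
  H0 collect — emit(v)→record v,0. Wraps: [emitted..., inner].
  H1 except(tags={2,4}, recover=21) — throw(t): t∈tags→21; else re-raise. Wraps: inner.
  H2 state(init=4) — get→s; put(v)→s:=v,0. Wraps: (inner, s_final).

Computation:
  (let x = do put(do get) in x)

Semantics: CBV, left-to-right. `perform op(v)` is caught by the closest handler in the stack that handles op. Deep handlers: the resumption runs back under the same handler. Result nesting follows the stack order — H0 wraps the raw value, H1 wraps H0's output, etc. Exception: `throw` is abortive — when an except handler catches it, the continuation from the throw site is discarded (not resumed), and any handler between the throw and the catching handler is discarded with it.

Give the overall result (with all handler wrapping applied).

Answer: ([0], 4)

Working:
get @ H2 ⇒ 4
put(4) @ H2 ⇒ s:=4
H0 returns [0]
H1 returns [0]
H2 returns ([0], 4)
= ([0], 4)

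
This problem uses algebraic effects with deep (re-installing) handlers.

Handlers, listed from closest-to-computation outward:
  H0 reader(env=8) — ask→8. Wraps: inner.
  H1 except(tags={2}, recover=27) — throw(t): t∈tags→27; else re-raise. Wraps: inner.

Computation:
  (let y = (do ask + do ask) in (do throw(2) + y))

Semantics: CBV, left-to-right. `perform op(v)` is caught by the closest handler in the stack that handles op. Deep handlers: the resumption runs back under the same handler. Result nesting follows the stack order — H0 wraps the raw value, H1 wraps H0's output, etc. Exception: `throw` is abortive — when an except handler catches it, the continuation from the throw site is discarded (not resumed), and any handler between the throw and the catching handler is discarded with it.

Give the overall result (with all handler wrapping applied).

Answer: 27

Evaluation trace:
ask @ H0 ⇒ 8
ask @ H0 ⇒ 8
throw(2) @ H1 caught ⇒ 27
= 27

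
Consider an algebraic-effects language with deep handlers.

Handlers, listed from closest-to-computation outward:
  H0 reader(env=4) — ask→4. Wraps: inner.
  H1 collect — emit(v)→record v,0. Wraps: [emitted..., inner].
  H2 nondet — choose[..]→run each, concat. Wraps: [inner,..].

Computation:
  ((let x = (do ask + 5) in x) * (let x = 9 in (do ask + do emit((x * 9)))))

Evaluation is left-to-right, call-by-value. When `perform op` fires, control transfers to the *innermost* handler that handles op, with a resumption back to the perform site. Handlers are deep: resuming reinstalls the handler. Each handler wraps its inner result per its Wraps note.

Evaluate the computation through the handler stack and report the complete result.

Evaluation trace:
ask @ H0 ⇒ 4
ask @ H0 ⇒ 4
emit(81) @ H1 ⇒ out+=81
H0 returns 36
H1 returns [81, 36]
H2 returns [[81, 36]]
= [[81, 36]]

Answer: [[81, 36]]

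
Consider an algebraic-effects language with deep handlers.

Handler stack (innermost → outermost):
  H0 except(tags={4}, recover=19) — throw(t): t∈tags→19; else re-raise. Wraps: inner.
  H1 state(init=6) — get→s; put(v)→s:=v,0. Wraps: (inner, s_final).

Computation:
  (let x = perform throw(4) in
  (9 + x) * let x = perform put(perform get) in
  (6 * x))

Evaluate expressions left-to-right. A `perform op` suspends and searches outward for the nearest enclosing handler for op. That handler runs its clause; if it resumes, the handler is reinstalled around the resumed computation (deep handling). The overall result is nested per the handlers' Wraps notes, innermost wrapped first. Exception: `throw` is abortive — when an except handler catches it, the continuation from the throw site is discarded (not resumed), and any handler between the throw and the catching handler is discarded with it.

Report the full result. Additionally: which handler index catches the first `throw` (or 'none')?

Evaluation trace:
throw(4) @ H0 caught ⇒ 19
H1 returns (19, 6)
= (19, 6)

Answer: (19, 6) ; first throw caught by: H0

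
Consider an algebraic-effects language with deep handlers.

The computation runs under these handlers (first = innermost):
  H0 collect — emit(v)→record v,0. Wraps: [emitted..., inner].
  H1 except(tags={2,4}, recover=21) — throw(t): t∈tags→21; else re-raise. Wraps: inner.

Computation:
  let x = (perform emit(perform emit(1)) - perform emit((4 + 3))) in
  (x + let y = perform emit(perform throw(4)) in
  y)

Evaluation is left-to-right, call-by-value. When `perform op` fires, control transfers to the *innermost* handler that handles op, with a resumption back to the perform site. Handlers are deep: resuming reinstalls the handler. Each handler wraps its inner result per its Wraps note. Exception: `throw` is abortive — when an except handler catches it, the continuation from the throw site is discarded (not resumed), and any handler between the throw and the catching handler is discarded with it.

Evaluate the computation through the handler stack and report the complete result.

Answer: 21

Step-by-step:
emit(1) @ H0 ⇒ out+=1
emit(0) @ H0 ⇒ out+=0
emit(7) @ H0 ⇒ out+=7
throw(4) @ H1 caught ⇒ 21
= 21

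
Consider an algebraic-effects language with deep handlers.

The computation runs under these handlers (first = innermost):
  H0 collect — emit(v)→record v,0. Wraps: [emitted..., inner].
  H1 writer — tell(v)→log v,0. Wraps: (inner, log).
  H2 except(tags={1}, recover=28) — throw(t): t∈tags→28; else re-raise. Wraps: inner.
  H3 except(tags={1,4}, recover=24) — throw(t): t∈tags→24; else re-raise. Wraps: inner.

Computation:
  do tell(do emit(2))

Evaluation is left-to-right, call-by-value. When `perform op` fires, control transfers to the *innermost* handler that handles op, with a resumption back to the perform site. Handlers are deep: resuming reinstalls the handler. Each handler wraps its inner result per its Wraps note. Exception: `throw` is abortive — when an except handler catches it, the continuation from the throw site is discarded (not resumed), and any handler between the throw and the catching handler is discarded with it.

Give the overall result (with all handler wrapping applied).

Working:
emit(2) @ H0 ⇒ out+=2
tell(0) @ H1 ⇒ log+=0
H0 returns [2, 0]
H1 returns ([2, 0], (0))
H2 returns ([2, 0], (0))
H3 returns ([2, 0], (0))
= ([2, 0], (0))

Answer: ([2, 0], (0))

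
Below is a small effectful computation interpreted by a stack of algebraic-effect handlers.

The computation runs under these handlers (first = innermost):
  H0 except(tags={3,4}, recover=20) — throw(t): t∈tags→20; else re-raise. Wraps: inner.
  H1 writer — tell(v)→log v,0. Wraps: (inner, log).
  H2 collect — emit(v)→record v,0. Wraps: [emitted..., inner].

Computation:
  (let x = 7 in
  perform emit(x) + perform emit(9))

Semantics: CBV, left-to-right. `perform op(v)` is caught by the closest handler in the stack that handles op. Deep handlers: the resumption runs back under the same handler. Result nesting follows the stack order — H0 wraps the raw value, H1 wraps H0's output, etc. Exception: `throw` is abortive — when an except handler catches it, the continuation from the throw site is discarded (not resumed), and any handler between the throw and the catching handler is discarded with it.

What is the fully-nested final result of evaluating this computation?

Answer: [7, 9, (0, ())]

Step-by-step:
emit(7) @ H2 ⇒ out+=7
emit(9) @ H2 ⇒ out+=9
H0 returns 0
H1 returns (0, ())
H2 returns [7, 9, (0, ())]
= [7, 9, (0, ())]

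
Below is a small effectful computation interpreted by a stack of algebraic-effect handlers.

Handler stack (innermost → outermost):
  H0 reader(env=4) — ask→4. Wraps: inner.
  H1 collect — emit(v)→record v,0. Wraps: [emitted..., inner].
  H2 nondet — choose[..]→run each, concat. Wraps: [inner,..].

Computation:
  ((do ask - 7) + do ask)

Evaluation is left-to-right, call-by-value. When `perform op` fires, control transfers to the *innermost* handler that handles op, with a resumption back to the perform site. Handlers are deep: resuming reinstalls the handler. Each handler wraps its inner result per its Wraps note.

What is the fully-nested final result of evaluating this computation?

Working:
ask @ H0 ⇒ 4
ask @ H0 ⇒ 4
H0 returns 1
H1 returns [1]
H2 returns [[1]]
= [[1]]

Answer: [[1]]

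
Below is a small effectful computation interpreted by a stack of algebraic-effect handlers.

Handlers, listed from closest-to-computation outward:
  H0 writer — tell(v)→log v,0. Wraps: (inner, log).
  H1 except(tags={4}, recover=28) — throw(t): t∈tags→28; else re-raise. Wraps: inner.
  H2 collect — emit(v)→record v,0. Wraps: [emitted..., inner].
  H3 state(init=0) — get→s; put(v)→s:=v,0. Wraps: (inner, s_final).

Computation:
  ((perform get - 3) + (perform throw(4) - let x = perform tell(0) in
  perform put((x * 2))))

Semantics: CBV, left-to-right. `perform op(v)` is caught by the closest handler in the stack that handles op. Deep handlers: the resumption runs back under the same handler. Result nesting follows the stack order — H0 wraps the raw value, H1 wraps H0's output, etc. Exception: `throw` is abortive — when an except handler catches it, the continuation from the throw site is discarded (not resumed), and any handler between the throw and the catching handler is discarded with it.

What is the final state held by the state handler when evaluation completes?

Answer: 0

Evaluation trace:
get @ H3 ⇒ 0
throw(4) @ H1 caught ⇒ 28
H2 returns [28]
H3 returns ([28], 0)
= ([28], 0)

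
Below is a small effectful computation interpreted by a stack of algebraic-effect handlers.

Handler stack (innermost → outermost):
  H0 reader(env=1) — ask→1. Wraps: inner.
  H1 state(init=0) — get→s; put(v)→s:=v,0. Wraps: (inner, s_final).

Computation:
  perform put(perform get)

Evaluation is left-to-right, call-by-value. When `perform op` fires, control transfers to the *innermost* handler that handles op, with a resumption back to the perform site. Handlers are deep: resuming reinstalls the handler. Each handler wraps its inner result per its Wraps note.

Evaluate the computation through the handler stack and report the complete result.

Step-by-step:
get @ H1 ⇒ 0
put(0) @ H1 ⇒ s:=0
H0 returns 0
H1 returns (0, 0)
= (0, 0)

Answer: (0, 0)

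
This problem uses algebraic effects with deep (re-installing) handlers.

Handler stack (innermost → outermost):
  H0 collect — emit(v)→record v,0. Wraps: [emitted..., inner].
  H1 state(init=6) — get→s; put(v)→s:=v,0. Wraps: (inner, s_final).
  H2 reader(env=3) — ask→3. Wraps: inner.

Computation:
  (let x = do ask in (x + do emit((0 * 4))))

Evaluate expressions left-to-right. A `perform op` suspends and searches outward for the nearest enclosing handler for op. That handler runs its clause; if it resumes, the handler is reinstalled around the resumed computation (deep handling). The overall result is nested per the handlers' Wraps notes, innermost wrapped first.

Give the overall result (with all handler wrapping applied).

Step-by-step:
ask @ H2 ⇒ 3
emit(0) @ H0 ⇒ out+=0
H0 returns [0, 3]
H1 returns ([0, 3], 6)
H2 returns ([0, 3], 6)
= ([0, 3], 6)

Answer: ([0, 3], 6)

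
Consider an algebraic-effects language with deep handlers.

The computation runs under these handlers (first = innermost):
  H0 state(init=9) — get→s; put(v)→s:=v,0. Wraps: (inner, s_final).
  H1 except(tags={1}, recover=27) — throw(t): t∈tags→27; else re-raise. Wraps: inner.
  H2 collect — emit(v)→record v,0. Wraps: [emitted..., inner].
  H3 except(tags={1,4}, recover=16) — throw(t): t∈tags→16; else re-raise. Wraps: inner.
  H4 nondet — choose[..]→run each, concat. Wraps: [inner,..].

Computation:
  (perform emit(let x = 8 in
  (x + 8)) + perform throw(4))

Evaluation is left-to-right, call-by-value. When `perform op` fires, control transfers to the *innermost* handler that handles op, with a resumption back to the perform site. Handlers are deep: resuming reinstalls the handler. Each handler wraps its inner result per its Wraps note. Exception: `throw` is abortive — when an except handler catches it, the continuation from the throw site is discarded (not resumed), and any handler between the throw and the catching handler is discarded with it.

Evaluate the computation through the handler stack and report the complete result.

Working:
emit(16) @ H2 ⇒ out+=16
throw(4) @ H1 re-raised
throw(4) @ H3 caught ⇒ 16
H4 returns [16]
= [16]

Answer: [16]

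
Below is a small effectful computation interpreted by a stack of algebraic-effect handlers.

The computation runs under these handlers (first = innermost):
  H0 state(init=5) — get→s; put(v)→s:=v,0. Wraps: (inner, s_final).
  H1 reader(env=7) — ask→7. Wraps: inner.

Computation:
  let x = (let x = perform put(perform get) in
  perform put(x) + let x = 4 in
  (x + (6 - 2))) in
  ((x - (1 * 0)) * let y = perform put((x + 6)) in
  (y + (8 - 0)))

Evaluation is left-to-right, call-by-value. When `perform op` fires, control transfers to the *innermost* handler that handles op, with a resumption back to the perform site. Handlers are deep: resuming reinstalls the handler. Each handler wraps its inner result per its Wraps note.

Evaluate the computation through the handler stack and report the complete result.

Step-by-step:
get @ H0 ⇒ 5
put(5) @ H0 ⇒ s:=5
put(0) @ H0 ⇒ s:=0
put(14) @ H0 ⇒ s:=14
H0 returns (64, 14)
H1 returns (64, 14)
= (64, 14)

Answer: (64, 14)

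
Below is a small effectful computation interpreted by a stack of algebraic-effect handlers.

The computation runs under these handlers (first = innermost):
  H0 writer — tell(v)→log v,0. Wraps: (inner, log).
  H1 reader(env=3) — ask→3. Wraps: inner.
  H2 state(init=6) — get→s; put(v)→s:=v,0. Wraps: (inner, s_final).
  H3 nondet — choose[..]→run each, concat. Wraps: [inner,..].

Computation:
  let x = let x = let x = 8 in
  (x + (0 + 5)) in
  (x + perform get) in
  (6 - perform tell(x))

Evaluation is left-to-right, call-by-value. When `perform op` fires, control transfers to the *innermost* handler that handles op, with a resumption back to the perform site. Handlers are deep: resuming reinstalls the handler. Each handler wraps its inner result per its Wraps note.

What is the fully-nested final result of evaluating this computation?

Step-by-step:
get @ H2 ⇒ 6
tell(19) @ H0 ⇒ log+=19
H0 returns (6, (19))
H1 returns (6, (19))
H2 returns ((6, (19)), 6)
H3 returns [((6, (19)), 6)]
= [((6, (19)), 6)]

Answer: [((6, (19)), 6)]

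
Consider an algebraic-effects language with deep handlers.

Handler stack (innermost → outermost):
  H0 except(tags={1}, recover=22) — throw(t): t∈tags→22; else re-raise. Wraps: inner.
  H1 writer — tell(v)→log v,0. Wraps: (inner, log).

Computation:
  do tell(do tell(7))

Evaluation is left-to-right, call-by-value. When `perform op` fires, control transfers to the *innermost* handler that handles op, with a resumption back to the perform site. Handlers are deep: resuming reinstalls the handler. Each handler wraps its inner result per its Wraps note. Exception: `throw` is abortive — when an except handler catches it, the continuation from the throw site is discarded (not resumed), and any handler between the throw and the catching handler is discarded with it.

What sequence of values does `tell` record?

Working:
tell(7) @ H1 ⇒ log+=7
tell(0) @ H1 ⇒ log+=0
H0 returns 0
H1 returns (0, (7, 0))
= (0, (7, 0))

Answer: (7, 0)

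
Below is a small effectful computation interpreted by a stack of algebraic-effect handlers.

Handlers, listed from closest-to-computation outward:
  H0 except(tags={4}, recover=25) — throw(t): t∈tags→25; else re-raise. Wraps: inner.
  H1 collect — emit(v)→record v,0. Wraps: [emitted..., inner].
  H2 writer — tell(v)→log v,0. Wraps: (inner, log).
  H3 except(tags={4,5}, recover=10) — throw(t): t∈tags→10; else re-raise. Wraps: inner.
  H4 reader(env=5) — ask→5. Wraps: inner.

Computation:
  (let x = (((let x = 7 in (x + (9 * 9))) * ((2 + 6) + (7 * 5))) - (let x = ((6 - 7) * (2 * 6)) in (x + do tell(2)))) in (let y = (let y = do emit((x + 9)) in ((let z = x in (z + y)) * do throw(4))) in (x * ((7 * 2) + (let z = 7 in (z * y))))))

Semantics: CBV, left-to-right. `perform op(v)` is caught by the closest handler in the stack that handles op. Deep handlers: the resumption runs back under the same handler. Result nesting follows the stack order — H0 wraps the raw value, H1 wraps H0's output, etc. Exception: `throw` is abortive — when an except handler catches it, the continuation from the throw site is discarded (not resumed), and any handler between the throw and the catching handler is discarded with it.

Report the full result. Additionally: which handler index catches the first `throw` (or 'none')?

Answer: ([3805, 25], (2)) ; first throw caught by: H0

Working:
tell(2) @ H2 ⇒ log+=2
emit(3805) @ H1 ⇒ out+=3805
throw(4) @ H0 caught ⇒ 25
H1 returns [3805, 25]
H2 returns ([3805, 25], (2))
H3 returns ([3805, 25], (2))
H4 returns ([3805, 25], (2))
= ([3805, 25], (2))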